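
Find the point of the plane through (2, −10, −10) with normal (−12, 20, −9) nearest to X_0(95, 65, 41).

(2339/25, 337/5, 998/25)

n = (−12, 20, −9), |n|² = 625, and n·X_0 − (-134) = -75.
t = -75/625 = -3/25, so the foot is X_0 − t·n = (95, 65, 41) − (-3/25)·(−12, 20, −9) = (2339/25, 337/5, 998/25).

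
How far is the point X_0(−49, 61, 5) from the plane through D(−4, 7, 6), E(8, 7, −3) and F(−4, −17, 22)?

DE = (12, 0, −9) and DF = (0, −24, 16), so a normal is n = DE × DF = (−216, −192, −288).
Then n·(−49, 61, 5) − (−2208) = −360.
|n| = √(46656 + 36864 + 82944) = 408, so the distance is |-360|/408 = 15/17.

15/17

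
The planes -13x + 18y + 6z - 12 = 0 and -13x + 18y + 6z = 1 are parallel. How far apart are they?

Both planes have normal n = (-13, 18, 6), |n| = 23. Any point on the first plane is at distance |1 − 12|/|n| = 11/23 from the second.

11/23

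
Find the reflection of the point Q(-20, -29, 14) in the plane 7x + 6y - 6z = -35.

(22, 7, -22)

n = (7, 6, -6), |n|² = 121, n·Q − (-35) = -363, so t = -363/121 = -3.
Foot F = Q − (-3)·n = (1, -11, -4); the reflection is 2F − Q = (22, 7, -22).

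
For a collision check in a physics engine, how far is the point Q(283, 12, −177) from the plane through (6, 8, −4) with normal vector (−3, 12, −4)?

The plane has equation n·(r − (6, 8, −4)) = 0, i.e. n·r = 94.
d = |(-3)·283 + 12·12 + (-4)·(-177) − 94| / √(9 + 144 + 16) = |-91| / 13 = 7.

7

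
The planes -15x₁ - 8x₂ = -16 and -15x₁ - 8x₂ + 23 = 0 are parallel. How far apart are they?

Both planes have normal n = (-15, -8, 0), |n| = 17. Any point on the first plane is at distance |(-23) − (-16)|/|n| = 7/17 from the second.

7/17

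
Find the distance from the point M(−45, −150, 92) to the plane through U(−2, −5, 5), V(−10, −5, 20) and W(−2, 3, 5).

3

UV = (−8, 0, 15) and UW = (0, 8, 0), so a normal is n = UV × UW = (−120, 0, −64).
n = (−120, 0, −64); n·P − (-80) = -408; |n| = 136; distance = 408/136 = 3.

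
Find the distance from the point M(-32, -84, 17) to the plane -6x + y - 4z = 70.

Normal vector n = (-6, 1, -4), and n·(-32, -84, 17) - 70 = -30.
|n| = √(36 + 1 + 16) = √53, so the distance is |-30|/√53 = 30/√53.

30√53/53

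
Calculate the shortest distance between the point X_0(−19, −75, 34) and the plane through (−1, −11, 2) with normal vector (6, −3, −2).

20/7

The plane has equation n·(r − (−1, −11, 2)) = 0, i.e. n·r = 23.
n = (6, −3, −2); n·P − 23 = 20; |n| = 7; distance = 20/7.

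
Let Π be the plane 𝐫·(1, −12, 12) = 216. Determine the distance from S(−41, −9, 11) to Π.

n = (1, −12, 12); n·P − 216 = -17; |n| = 17; distance = 17/17 = 1.

1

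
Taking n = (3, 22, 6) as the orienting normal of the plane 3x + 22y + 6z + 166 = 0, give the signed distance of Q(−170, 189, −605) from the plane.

n·Q − (-166) = 184.
|n| = 23, so the signed distance is 184/23 = 8.

8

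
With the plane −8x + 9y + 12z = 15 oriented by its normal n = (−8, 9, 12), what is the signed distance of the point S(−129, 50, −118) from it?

3

n·S − 15 = 51.
|n| = 17, so the signed distance is 51/17 = 3.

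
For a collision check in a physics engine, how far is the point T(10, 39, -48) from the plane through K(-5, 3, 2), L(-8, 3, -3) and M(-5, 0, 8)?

KL = (-3, 0, -5) and KM = (0, -3, 6), so a normal is n = KL × KM = (-15, 18, 9).
Then n·(10, 39, -48) - 147 = -27.
|n| = √(225 + 324 + 81) = 3√70, so the distance is |-27|/(3√70) = 9√70/70.

9/√70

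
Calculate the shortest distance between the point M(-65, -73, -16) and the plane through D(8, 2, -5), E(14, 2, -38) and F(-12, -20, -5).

5

DE = (6, 0, -33) and DF = (-20, -22, 0), so a normal is n = DE × DF = (-726, 660, -132).
Then n·(-65, -73, -16) - (-3828) = 4950.
|n| = √(527076 + 435600 + 17424) = 990, so the distance is |4950|/990 = 5.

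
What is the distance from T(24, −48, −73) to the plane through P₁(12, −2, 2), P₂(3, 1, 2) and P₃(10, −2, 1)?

P₁P₂ = (−9, 3, 0) and P₁P₃ = (−2, 0, −1), so a normal is n = P₁P₂ × P₁P₃ = (−3, −9, 6).
n = (−3, −9, 6); n·P − (-6) = -72; |n| = 3√14; distance = 72/(3√14) = 24/√14.

24/√14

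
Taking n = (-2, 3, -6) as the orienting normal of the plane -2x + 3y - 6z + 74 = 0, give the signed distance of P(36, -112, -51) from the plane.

n·P − (-74) = -28.
|n| = 7, so the signed distance is -28/7 = -4.

-4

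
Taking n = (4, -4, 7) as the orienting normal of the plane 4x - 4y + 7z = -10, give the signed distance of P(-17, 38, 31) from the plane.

n·P − (-10) = 7.
|n| = 9, so the signed distance is 7/9.

7/9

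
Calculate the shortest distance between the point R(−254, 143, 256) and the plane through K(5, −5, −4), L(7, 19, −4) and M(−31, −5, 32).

KL = (2, 24, 0) and KM = (−36, 0, 36), so a normal is n = KL × KM = (864, −72, 864).
n = (864, −72, 864); n·P − 1224 = -9792; |n| = 1224; distance = 9792/1224 = 8.

8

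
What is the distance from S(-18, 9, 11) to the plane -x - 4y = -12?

6√17/17

Normal vector n = (-1, -4, 0), and n·(-18, 9, 11) - (-12) = -6.
|n| = √(1 + 16 + 0) = √17, so the distance is |-6|/√17 = 6/√17.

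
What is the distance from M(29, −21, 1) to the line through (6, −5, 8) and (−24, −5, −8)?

A direction vector is d = (−30, 0, −16).
AP = (23, −16, −7); AP·d = -578, |AP|² = 834, |d|² = 1156.
distance² = |AP|² − (AP·d)²/|d|² = 834 − 334084/1156 = 545, so the distance is √545.

√545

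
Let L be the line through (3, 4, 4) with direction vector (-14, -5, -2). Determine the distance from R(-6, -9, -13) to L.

√314

Direction vector d = (-14, -5, -2).
AP = (-9, -13, -17), and AP × d = (-59, 220, -137).
|AP × d|² = 70650 and |d|² = 225, so the distance is √(70650/225) = √314.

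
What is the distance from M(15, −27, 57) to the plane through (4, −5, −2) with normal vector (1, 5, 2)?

The plane has equation n·(r − (4, −5, −2)) = 0, i.e. n·r = -25.
n = (1, 5, 2); n·P − (-25) = 19; |n| = √30; distance = 19/√30 = 19√30/30.

19√30/30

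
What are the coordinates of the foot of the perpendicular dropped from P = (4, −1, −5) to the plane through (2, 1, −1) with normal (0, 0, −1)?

(4, -1, -1)

The perpendicular from P has direction n = (0, 0, −1): r = (4, −1, −5) + λ(0, 0, −1).
Substitute into the plane: n·(P + λn) = 1 gives 5 + 1λ = 1, so λ = -4.
Foot = (4, −1, −5) + (-4)·(0, 0, −1) = (4, −1, −1).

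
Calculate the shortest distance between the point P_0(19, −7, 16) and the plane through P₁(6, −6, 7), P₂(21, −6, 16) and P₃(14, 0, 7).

√2/5

P₁P₂ = (15, 0, 9) and P₁P₃ = (8, 6, 0), so a normal is n = P₁P₂ × P₁P₃ = (−54, 72, 90).
n = (−54, 72, 90); n·P − (-126) = 36; |n| = 90√2; distance = 36/(90√2) = √2/5.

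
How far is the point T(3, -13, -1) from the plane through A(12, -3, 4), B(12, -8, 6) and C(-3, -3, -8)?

AB = (0, -5, 2) and AC = (-15, 0, -12), so a normal is n = AB × AC = (60, -30, -75).
n = (60, -30, -75); n·P − 510 = 135; |n| = 45√5; distance = 135/(45√5) = 3√5/5.

3√5/5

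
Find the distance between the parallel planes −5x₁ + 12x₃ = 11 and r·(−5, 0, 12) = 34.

23/13

With common normal n = (−5, 0, 12) (|n| = 13), the distance is |11 − 34|/|n| = 23/13.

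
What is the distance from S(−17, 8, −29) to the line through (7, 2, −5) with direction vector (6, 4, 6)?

Direction vector d = (6, 4, 6).
AP = (−24, 6, −24), and AP × d = (132, 0, −132).
|AP × d|² = 34848 and |d|² = 88, so the distance is √(34848/88) = √396 = 6√11.

6√11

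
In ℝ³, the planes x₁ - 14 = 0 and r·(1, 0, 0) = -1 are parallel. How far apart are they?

15

Both planes have normal n = (1, 0, 0), |n| = 1. Any point on the first plane is at distance |(-1) − 14|/|n| = 15/1 = 15 from the second.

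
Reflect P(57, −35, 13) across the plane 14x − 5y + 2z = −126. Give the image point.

(-83, 15, -7)

n = (14, −5, 2), |n|² = 225, n·P − (-126) = 1125, so t = 1125/225 = 5.
Foot F = P − 5·n = (−13, −10, 3); the reflection is 2F − P = (−83, 15, −7).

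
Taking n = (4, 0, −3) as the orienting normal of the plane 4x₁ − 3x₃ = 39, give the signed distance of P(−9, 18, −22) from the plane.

-9/5

n·P − 39 = -9.
|n| = 5, so the signed distance is -9/5.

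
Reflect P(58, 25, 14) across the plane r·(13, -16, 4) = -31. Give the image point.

(32, 57, 6)

n = (13, -16, 4), |n|² = 441, n·P − (-31) = 441, so t = 441/441 = 1.
Foot F = P − 1·n = (45, 41, 10); the reflection is 2F − P = (32, 57, 6).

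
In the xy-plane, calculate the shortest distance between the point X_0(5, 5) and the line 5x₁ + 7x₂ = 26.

d = |5·5 + 7·5 − 26| / √(25 + 49) = |34|/√74 = 34/√74.

17√74/37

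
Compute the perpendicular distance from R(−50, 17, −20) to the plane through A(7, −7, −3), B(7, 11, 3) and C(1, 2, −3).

AB = (0, 18, 6) and AC = (−6, 9, 0), so a normal is n = AB × AC = (−54, −36, 108).
d = |(-54)·(-50) + (-36)·17 + 108·(-20) − (-450)| / √(2916 + 1296 + 11664) = |378| / 126 = 3.

3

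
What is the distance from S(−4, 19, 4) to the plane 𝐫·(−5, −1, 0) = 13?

d = |(-5)·(-4) + (-1)·19 − 13| / √(25 + 1 + 0) = |-12| / √26 = 6√26/13.

12/√26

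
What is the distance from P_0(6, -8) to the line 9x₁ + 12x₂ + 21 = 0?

7/5

The normal to the line is n = (9, 12) with |n| = 15.
|n·P_0 − (-21)| = |-42 − (-21)| = 21, so the distance is 21/15 = 7/5.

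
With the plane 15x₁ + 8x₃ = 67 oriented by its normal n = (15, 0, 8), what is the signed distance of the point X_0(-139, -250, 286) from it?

n·X_0 − 67 = 136.
|n| = 17, so the signed distance is 136/17 = 8.

8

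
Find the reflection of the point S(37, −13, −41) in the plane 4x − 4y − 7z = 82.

(-3, 27, 29)

With n = (4, −4, −7), the signed offset is (n·S − 82)/|n|² = 405/81 = 5.
S' = S − 2t·n = (37, −13, −41) − 10·(4, −4, −7) = (−3, 27, 29).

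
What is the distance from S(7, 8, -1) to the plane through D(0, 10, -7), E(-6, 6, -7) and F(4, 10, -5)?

DE = (-6, -4, 0) and DF = (4, 0, 2), so a normal is n = DE × DF = (-8, 12, 16).
Then n·(7, 8, -1) - 8 = 16.
|n| = √(64 + 144 + 256) = 4√29, so the distance is |16|/(4√29) = 4/√29.

4√29/29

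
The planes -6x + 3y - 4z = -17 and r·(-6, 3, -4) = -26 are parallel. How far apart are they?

9/√61

With common normal n = (-6, 3, -4) (|n| = √61), the distance is |(-17) − (-26)|/|n| = 9/√61.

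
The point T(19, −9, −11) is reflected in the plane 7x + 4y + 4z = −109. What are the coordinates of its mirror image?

(-9, -25, -27)

n = (7, 4, 4), |n|² = 81, n·T − (-109) = 162, so t = 162/81 = 2.
Foot F = T − 2·n = (5, −17, −19); the reflection is 2F − T = (−9, −25, −27).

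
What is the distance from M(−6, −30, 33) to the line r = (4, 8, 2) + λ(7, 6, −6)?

Direction vector d = (7, 6, −6).
AP = (−10, −38, 31), and AP × d = (42, 157, 206).
|AP × d|² = 68849 and |d|² = 121, so the distance is √(68849/121) = √569.

√569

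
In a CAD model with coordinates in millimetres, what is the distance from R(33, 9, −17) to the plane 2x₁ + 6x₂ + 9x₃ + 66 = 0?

Normal vector n = (2, 6, 9), and n·(33, 9, −17) − (−66) = 33.
|n| = √(4 + 36 + 81) = 11, so the distance is |33|/11 = 3.

3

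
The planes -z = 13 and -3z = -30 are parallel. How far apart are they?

Divide the second equation by 3 to match normals: -z = -10.
Both planes have normal n = (0, 0, -1), |n| = 1. Any point on the first plane is at distance |(-10) − 13|/|n| = 23/1 = 23 from the second.

23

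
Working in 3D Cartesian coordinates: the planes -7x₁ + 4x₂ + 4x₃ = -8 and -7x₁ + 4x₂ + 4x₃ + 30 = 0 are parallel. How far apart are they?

With common normal n = (-7, 4, 4) (|n| = 9), the distance is |(-8) − (-30)|/|n| = 22/9.

22/9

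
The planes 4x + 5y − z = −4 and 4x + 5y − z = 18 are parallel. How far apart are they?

22/√42

With common normal n = (4, 5, −1) (|n| = √42), the distance is |(-4) − 18|/|n| = 22/√42.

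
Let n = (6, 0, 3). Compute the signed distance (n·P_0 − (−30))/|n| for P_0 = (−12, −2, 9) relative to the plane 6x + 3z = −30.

n·P_0 − (-30) = -15.
|n| = 3√5, so the signed distance is -√5.

-√5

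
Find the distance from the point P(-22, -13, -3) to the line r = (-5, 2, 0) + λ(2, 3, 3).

3√19

Direction vector d = (2, 3, 3).
AP = (-17, -15, -3), and AP × d = (-36, 45, -21).
|AP × d|² = 3762 and |d|² = 22, so the distance is √(3762/22) = √171 = 3√19.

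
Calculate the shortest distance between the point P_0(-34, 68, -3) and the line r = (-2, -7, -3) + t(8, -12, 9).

Direction vector d = (8, -12, 9).
AP = (-32, 75, 0); AP·d = -1156, |AP|² = 6649, |d|² = 289.
distance² = |AP|² − (AP·d)²/|d|² = 6649 − 1336336/289 = 2025, so the distance is 45.

45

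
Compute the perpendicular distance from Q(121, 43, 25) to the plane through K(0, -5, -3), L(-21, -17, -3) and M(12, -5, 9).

KL = (-21, -12, 0) and KM = (12, 0, 12), so a normal is n = KL × KM = (-144, 252, 144).
d = |(-144)·121 + 252·43 + 144·25 − (-1692)| / √(20736 + 63504 + 20736) = |-1296| / 324 = 4.

4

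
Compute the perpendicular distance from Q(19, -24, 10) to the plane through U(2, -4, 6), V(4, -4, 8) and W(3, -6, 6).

2

UV = (2, 0, 2) and UW = (1, -2, 0), so a normal is n = UV × UW = (4, 2, -4).
Then n·(19, -24, 10) - (-24) = 12.
|n| = √(16 + 4 + 16) = 6, so the distance is |12|/6 = 2.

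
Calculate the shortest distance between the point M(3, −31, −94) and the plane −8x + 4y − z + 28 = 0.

26/9

Normal vector n = (−8, 4, −1), and n·(3, −31, −94) − (−28) = −26.
|n| = √(64 + 16 + 1) = 9, so the distance is |-26|/9 = 26/9.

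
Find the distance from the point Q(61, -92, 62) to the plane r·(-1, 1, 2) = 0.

29/√6

Normal vector n = (-1, 1, 2), and n·(61, -92, 62) - 0 = -29.
|n| = √(1 + 1 + 4) = √6, so the distance is |-29|/√6 = 29√6/6.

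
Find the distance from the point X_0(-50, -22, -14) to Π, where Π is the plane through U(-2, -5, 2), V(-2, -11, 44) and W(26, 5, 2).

UV = (0, -6, 42) and UW = (28, 10, 0), so a normal is n = UV × UW = (-420, 1176, 168).
Then n·(-50, -22, -14) - (-4704) = -2520.
|n| = √(176400 + 1382976 + 28224) = 1260, so the distance is |-2520|/1260 = 2.

2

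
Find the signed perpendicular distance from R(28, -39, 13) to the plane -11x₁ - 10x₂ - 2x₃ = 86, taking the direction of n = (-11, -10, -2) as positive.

-2

n·R − 86 = -30.
|n| = 15, so the signed distance is -30/15 = -2.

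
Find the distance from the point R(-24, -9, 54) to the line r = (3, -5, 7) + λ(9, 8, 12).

Direction vector d = (9, 8, 12).
AP = (-27, -4, 47); AP·d = 289, |AP|² = 2954, |d|² = 289.
distance² = |AP|² − (AP·d)²/|d|² = 2954 − 83521/289 = 2665, so the distance is √2665.

√2665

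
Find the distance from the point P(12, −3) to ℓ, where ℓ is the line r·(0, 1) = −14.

The normal to the line is n = (0, 1) with |n| = 1.
|n·P − (-14)| = |-3 − (-14)| = 11, so the distance is 11/1 = 11.

11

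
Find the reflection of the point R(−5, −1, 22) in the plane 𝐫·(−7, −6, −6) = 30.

(-19, -13, 10)

With n = (−7, −6, −6), the signed offset is (n·R − 30)/|n|² = -121/121 = -1.
R' = R − 2t·n = (−5, −1, 22) − (-2)·(−7, −6, −6) = (−19, −13, 10).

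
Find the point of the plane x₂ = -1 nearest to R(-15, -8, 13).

n = (0, 1, 0), |n|² = 1, and n·R − (-1) = -7.
t = -7/1 = -7, so the foot is R − t·n = (-15, -8, 13) − (-7)·(0, 1, 0) = (-15, -1, 13).

(-15, -1, 13)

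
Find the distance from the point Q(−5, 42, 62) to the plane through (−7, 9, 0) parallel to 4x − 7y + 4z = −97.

25/9

Parallel planes share the normal n = (4, −7, 4); since (−7, 9, 0) lies on the plane, its equation is 4x − 7y + 4z = -91.
Then n·(−5, 42, 62) − (−91) = 25.
|n| = √(16 + 49 + 16) = 9, so the distance is |25|/9 = 25/9.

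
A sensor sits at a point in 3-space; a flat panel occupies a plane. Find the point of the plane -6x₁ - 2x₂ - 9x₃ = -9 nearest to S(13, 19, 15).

n = (-6, -2, -9), |n|² = 121, and n·S − (-9) = -242.
t = -242/121 = -2, so the foot is S − t·n = (13, 19, 15) − (-2)·(-6, -2, -9) = (1, 15, -3).

(1, 15, -3)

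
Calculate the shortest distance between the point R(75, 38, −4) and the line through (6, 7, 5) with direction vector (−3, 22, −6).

Direction vector d = (−3, 22, −6).
AP = (69, 31, −9); AP·d = 529, |AP|² = 5803, |d|² = 529.
distance² = |AP|² − (AP·d)²/|d|² = 5803 − 279841/529 = 5274, so the distance is 3√586.

3√586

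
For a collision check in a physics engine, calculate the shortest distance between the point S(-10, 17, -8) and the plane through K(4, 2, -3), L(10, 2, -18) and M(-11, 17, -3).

5/(3√6)

KL = (6, 0, -15) and KM = (-15, 15, 0), so a normal is n = KL × KM = (225, 225, 90).
d = |225·(-10) + 225·17 + 90·(-8) − 1080| / √(50625 + 50625 + 8100) = |-225| / (135√6) = 5√6/18.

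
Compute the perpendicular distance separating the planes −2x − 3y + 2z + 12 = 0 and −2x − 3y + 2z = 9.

21√17/17

Both planes have normal n = (−2, −3, 2), |n| = √17. Any point on the first plane is at distance |9 − (-12)|/|n| = 21/√17 = 21√17/17 from the second.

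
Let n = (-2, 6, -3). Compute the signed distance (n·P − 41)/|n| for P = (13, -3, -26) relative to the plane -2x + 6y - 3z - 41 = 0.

-1

n·P − 41 = -7.
|n| = 7, so the signed distance is -7/7 = -1.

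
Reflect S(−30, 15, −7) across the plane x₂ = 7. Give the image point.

(-30, -1, -7)

With n = (0, 1, 0), the signed offset is (n·S − 7)/|n|² = 8/1 = 8.
S' = S − 2t·n = (−30, 15, −7) − 16·(0, 1, 0) = (−30, −1, −7).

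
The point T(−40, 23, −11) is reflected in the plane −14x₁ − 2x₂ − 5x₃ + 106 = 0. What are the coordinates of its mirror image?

n = (−14, −2, −5), |n|² = 225, n·T − (-106) = 675, so t = 675/225 = 3.
Foot F = T − 3·n = (2, 29, 4); the reflection is 2F − T = (44, 35, 19).

(44, 35, 19)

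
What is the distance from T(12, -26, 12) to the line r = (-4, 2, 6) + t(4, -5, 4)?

Direction vector d = (4, -5, 4).
AP = (16, -28, 6), and AP × d = (-82, -40, 32).
|AP × d|² = 9348 and |d|² = 57, so the distance is √(9348/57) = √164 = 2√41.

2√41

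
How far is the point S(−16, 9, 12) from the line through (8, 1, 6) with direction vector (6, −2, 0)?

6

Direction vector d = (6, −2, 0).
AP = (−24, 8, 6), and AP × d = (12, 36, 0).
|AP × d|² = 1440 and |d|² = 40, so the distance is √(1440/40) = √36 = 6.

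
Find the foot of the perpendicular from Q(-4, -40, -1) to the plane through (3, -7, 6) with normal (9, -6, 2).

n = (9, -6, 2), |n|² = 121, and n·Q − 81 = 121.
t = 121/121 = 1, so the foot is Q − t·n = (-4, -40, -1) − 1·(9, -6, 2) = (-13, -34, -3).

(-13, -34, -3)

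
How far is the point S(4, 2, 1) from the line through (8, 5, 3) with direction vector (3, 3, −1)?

Direction vector d = (3, 3, −1).
AP = (−4, −3, −2), and AP × d = (9, −10, −3).
|AP × d|² = 190 and |d|² = 19, so the distance is √(190/19) = √10.

√10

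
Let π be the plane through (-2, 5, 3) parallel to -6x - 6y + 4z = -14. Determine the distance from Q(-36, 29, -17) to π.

10/√22

Parallel planes share the normal n = (-6, -6, 4); since (-2, 5, 3) lies on the plane, its equation is -6x - 6y + 4z = -6.
n = (-6, -6, 4); n·P − (-6) = -20; |n| = 2√22; distance = 20/(2√22) = 10/√22.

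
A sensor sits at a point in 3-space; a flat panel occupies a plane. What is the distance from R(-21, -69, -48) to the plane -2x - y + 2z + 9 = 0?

8

d = |(-2)·(-21) + (-1)·(-69) + 2·(-48) − (-9)| / √(4 + 1 + 4) = |24| / 3 = 8.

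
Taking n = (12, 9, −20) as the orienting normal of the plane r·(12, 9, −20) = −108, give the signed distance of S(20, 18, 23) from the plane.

2

n·S − (-108) = 50.
|n| = 25, so the signed distance is 50/25 = 2.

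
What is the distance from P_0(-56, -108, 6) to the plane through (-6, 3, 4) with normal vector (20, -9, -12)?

The plane has equation n·(r − (-6, 3, 4)) = 0, i.e. n·r = -195.
n = (20, -9, -12); n·P − (-195) = -25; |n| = 25; distance = 25/25 = 1.

1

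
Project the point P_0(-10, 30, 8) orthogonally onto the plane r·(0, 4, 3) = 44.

(-10, 14, -4)

The perpendicular from P_0 has direction n = (0, 4, 3): r = (-10, 30, 8) + μ(0, 4, 3).
Substitute into the plane: n·(P_0 + μn) = 44 gives 144 + 25μ = 44, so μ = -4.
Foot = (-10, 30, 8) + (-4)·(0, 4, 3) = (-10, 14, -4).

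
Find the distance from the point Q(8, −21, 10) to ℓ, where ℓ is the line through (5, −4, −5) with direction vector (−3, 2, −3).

3√19

Direction vector d = (−3, 2, −3).
AP = (3, −17, 15); AP·d = -88, |AP|² = 523, |d|² = 22.
distance² = |AP|² − (AP·d)²/|d|² = 523 − 7744/22 = 171, so the distance is 3√19.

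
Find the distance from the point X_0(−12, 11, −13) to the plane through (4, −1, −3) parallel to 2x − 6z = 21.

Parallel planes share the normal n = (2, 0, −6); since (4, −1, −3) lies on the plane, its equation is 2x − 6z = 26.
Then n·(−12, 11, −13) − 26 = 28.
|n| = √(4 + 0 + 36) = 2√10, so the distance is |28|/(2√10) = 7√10/5.

14/√10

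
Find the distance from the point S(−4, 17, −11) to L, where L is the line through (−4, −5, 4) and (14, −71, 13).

A direction vector is d = (18, −66, 9).
AP = (0, 22, −15), and AP × d = (−792, −270, −396).
|AP × d|² = 856980 and |d|² = 4761, so the distance is √(856980/4761) = √180 = 6√5.

6√5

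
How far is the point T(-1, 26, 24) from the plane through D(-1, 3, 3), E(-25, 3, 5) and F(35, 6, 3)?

24/17

DE = (-24, 0, 2) and DF = (36, 3, 0), so a normal is n = DE × DF = (-6, 72, -72).
n = (-6, 72, -72); n·P − 6 = 144; |n| = 102; distance = 144/102 = 24/17.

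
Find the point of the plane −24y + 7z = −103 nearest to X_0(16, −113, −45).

The perpendicular from X_0 has direction n = (0, −24, 7): r = (16, −113, −45) + t(0, −24, 7).
Substitute into the plane: n·(X_0 + tn) = -103 gives 2397 + 625t = -103, so t = -4.
Foot = (16, −113, −45) + (-4)·(0, −24, 7) = (16, −17, −73).

(16, -17, -73)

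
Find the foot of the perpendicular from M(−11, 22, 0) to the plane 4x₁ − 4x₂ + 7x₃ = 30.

The perpendicular from M has direction n = (4, −4, 7): r = (−11, 22, 0) + λ(4, −4, 7).
Substitute into the plane: n·(M + λn) = 30 gives -132 + 81λ = 30, so λ = 2.
Foot = (−11, 22, 0) + 2·(4, −4, 7) = (−3, 14, 14).

(-3, 14, 14)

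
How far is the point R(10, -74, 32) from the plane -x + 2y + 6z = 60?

d = |(-1)·10 + 2·(-74) + 6·32 − 60| / √(1 + 4 + 36) = |-26| / √41 = 26√41/41.

26/√41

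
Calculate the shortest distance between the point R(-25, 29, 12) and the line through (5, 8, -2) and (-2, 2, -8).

√1537

A direction vector is d = (-7, -6, -6).
AP = (-30, 21, 14), and AP × d = (-42, -278, 327).
|AP × d|² = 185977 and |d|² = 121, so the distance is √(185977/121) = √1537.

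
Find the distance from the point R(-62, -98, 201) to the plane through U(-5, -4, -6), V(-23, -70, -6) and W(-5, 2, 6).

3

UV = (-18, -66, 0) and UW = (0, 6, 12), so a normal is n = UV × UW = (-792, 216, -108).
n = (-792, 216, -108); n·P − 3744 = 2484; |n| = 828; distance = 2484/828 = 3.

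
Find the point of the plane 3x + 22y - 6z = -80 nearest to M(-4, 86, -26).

The perpendicular from M has direction n = (3, 22, -6): r = (-4, 86, -26) + t(3, 22, -6).
Substitute into the plane: n·(M + tn) = -80 gives 2036 + 529t = -80, so t = -4.
Foot = (-4, 86, -26) + (-4)·(3, 22, -6) = (-16, -2, -2).

(-16, -2, -2)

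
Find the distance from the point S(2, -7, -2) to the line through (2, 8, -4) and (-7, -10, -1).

3√5

A direction vector is d = (-9, -18, 3).
AP = (0, -15, 2); AP·d = 276, |AP|² = 229, |d|² = 414.
distance² = |AP|² − (AP·d)²/|d|² = 229 − 76176/414 = 45, so the distance is 3√5.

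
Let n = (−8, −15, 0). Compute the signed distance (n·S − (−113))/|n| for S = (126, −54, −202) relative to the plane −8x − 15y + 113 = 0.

-5

n·S − (-113) = -85.
|n| = 17, so the signed distance is -85/17 = -5.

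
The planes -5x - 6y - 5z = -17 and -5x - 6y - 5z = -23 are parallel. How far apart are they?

3√86/43

Both planes have normal n = (-5, -6, -5), |n| = √86. Any point on the first plane is at distance |(-23) − (-17)|/|n| = 6/√86 from the second.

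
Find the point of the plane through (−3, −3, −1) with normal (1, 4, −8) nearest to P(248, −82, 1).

The perpendicular from P has direction n = (1, 4, −8): r = (248, −82, 1) + μ(1, 4, −8).
Substitute into the plane: n·(P + μn) = -7 gives -88 + 81μ = -7, so μ = 1.
Foot = (248, −82, 1) + 1·(1, 4, −8) = (249, −78, −7).

(249, -78, -7)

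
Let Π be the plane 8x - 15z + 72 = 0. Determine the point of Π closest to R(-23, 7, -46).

n = (8, 0, -15), |n|² = 289, and n·R − (-72) = 578.
t = 578/289 = 2, so the foot is R − t·n = (-23, 7, -46) − 2·(8, 0, -15) = (-39, 7, -16).

(-39, 7, -16)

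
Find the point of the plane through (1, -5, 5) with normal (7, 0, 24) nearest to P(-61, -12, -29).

n = (7, 0, 24), |n|² = 625, and n·P − 127 = -1250.
t = -1250/625 = -2, so the foot is P − t·n = (-61, -12, -29) − (-2)·(7, 0, 24) = (-47, -12, 19).

(-47, -12, 19)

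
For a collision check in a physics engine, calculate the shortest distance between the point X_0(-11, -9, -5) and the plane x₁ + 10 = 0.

n = (1, 0, 0); n·P − (-10) = -1; |n| = 1; distance = 1/1 = 1.

1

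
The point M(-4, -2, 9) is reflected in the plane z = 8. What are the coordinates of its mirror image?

With n = (0, 0, 1), the signed offset is (n·M − 8)/|n|² = 1/1 = 1.
M' = M − 2t·n = (-4, -2, 9) − 2·(0, 0, 1) = (-4, -2, 7).

(-4, -2, 7)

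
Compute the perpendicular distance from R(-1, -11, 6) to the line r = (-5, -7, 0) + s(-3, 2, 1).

3√6

Direction vector d = (-3, 2, 1).
AP = (4, -4, 6), and AP × d = (-16, -22, -4).
|AP × d|² = 756 and |d|² = 14, so the distance is √(756/14) = √54 = 3√6.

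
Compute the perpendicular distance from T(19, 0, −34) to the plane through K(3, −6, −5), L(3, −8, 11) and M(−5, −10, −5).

KL = (0, −2, 16) and KM = (−8, −4, 0), so a normal is n = KL × KM = (64, −128, −16).
d = |64·19 + (-128)·0 + (-16)·(-34) − 1040| / √(4096 + 16384 + 256) = |720| / 144 = 5.

5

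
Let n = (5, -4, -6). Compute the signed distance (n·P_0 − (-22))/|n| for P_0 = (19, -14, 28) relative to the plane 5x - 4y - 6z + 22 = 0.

n·P_0 − (-22) = 5.
|n| = √77, so the signed distance is 5√77/77.

5√77/77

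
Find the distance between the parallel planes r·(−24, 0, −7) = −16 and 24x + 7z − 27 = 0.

Divide the second equation by -1 to match normals: −24x − 7z = -27.
With common normal n = (−24, 0, −7) (|n| = 25), the distance is |(-16) − (-27)|/|n| = 11/25.

11/25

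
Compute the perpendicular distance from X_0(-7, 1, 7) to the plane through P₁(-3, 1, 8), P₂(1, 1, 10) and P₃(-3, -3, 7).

P₁P₂ = (4, 0, 2) and P₁P₃ = (0, -4, -1), so a normal is n = P₁P₂ × P₁P₃ = (8, 4, -16).
d = |8·(-7) + 4·1 + (-16)·7 − (-148)| / √(64 + 16 + 256) = |-16| / (4√21) = 4√21/21.

4√21/21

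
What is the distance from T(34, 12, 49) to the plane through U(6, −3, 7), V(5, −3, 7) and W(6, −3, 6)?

UV = (−1, 0, 0) and UW = (0, 0, −1), so a normal is n = UV × UW = (0, −1, 0).
n = (0, −1, 0); n·P − 3 = -15; |n| = 1; distance = 15/1 = 15.

15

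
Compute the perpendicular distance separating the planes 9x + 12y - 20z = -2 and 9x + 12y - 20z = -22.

With common normal n = (9, 12, -20) (|n| = 25), the distance is |(-2) − (-22)|/|n| = 20/25 = 4/5.

4/5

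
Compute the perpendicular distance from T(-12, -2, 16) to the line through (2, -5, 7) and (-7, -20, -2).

√286

A direction vector is d = (-9, -15, -9).
AP = (-14, 3, 9), and AP × d = (108, -207, 237).
|AP × d|² = 110682 and |d|² = 387, so the distance is √(110682/387) = √286.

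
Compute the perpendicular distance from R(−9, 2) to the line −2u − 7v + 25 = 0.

The normal to the line is n = (−2, −7) with |n| = √53.
|n·R − (-25)| = |4 − (-25)| = 29, so the distance is 29/√53.

29√53/53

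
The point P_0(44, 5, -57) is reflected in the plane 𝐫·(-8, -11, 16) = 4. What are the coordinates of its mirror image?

With n = (-8, -11, 16), the signed offset is (n·P_0 − 4)/|n|² = -1323/441 = -3.
P_0' = P_0 − 2t·n = (44, 5, -57) − (-6)·(-8, -11, 16) = (-4, -61, 39).

(-4, -61, 39)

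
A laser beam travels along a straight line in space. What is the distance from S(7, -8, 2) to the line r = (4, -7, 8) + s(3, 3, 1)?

√46

Direction vector d = (3, 3, 1).
AP = (3, -1, -6); AP·d = 0, |AP|² = 46, |d|² = 19.
distance² = |AP|² − (AP·d)²/|d|² = 46 − 0/19 = 46, so the distance is √46.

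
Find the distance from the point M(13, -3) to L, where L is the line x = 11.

2

The normal to the line is n = (1, 0) with |n| = 1.
|n·M − 11| = |13 − 11| = 2, so the distance is 2/1 = 2.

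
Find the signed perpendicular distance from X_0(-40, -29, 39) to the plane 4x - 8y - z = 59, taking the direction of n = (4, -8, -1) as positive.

n·X_0 − 59 = -26.
|n| = 9, so the signed distance is -26/9.

-26/9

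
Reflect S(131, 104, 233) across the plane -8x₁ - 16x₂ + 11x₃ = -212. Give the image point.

n = (-8, -16, 11), |n|² = 441, n·S − (-212) = 63, so t = 63/441 = 1/7.
Foot F = S − (1/7)·n = (925/7, 744/7, 1620/7); the reflection is 2F − S = (933/7, 760/7, 1609/7).

(933/7, 760/7, 1609/7)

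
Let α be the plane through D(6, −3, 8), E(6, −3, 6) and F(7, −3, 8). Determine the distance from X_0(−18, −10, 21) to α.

7

DE = (0, 0, −2) and DF = (1, 0, 0), so a normal is n = DE × DF = (0, −2, 0).
Then n·(−18, −10, 21) − 6 = 14.
|n| = √(0 + 4 + 0) = 2, so the distance is |14|/2 = 7.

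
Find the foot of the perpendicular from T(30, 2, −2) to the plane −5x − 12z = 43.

The perpendicular from T has direction n = (−5, 0, −12): r = (30, 2, −2) + t(−5, 0, −12).
Substitute into the plane: n·(T + tn) = 43 gives -126 + 169t = 43, so t = 1.
Foot = (30, 2, −2) + 1·(−5, 0, −12) = (25, 2, −14).

(25, 2, -14)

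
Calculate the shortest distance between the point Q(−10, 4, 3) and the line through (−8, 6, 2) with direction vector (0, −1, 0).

Direction vector d = (0, −1, 0).
AP = (−2, −2, 1); AP·d = 2, |AP|² = 9, |d|² = 1.
distance² = |AP|² − (AP·d)²/|d|² = 9 − 4/1 = 5, so the distance is √5.

√5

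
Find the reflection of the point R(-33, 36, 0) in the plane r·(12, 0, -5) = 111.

(39, 36, -30)

n = (12, 0, -5), |n|² = 169, n·R − 111 = -507, so t = -507/169 = -3.
Foot F = R − (-3)·n = (3, 36, -15); the reflection is 2F − R = (39, 36, -30).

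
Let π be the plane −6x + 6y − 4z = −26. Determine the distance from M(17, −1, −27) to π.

n = (−6, 6, −4); n·P − (-26) = 26; |n| = 2√22; distance = 26/(2√22) = 13√22/22.

13/√22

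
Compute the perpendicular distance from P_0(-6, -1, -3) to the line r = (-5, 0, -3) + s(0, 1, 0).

Direction vector d = (0, 1, 0).
AP = (-1, -1, 0), and AP × d = (0, 0, -1).
|AP × d|² = 1 and |d|² = 1, so the distance is √1 = 1.

1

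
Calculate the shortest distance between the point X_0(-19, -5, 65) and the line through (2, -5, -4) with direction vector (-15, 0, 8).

51

Direction vector d = (-15, 0, 8).
AP = (-21, 0, 69); AP·d = 867, |AP|² = 5202, |d|² = 289.
distance² = |AP|² − (AP·d)²/|d|² = 5202 − 751689/289 = 2601, so the distance is 51.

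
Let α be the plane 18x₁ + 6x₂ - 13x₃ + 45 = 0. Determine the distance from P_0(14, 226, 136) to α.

Normal vector n = (18, 6, -13), and n·(14, 226, 136) - (-45) = -115.
|n| = √(324 + 36 + 169) = 23, so the distance is |-115|/23 = 5.

5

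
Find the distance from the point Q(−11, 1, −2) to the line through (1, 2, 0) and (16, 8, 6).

√17

A direction vector is d = (15, 6, 6).
AP = (−12, −1, −2); AP·d = -198, |AP|² = 149, |d|² = 297.
distance² = |AP|² − (AP·d)²/|d|² = 149 − 39204/297 = 17, so the distance is √17.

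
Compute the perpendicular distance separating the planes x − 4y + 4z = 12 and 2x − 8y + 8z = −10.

17√33/33

Divide the second equation by 2 to match normals: x − 4y + 4z = -5.
With common normal n = (1, −4, 4) (|n| = √33), the distance is |12 − (-5)|/|n| = 17/√33.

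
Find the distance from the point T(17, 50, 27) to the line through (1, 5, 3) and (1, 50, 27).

16

A direction vector is d = (0, 45, 24).
AP = (16, 45, 24); AP·d = 2601, |AP|² = 2857, |d|² = 2601.
distance² = |AP|² − (AP·d)²/|d|² = 2857 − 6765201/2601 = 256, so the distance is 16.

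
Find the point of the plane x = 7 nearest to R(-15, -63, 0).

(7, -63, 0)

n = (1, 0, 0), |n|² = 1, and n·R − 7 = -22.
t = -22/1 = -22, so the foot is R − t·n = (-15, -63, 0) − (-22)·(1, 0, 0) = (7, -63, 0).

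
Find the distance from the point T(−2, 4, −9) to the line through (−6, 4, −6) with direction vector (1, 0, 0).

3

Direction vector d = (1, 0, 0).
AP = (4, 0, −3), and AP × d = (0, −3, 0).
|AP × d|² = 9 and |d|² = 1, so the distance is √9 = 3.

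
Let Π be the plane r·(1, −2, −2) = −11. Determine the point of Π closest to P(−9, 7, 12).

(-5, -1, 4)

The perpendicular from P has direction n = (1, −2, −2): r = (−9, 7, 12) + μ(1, −2, −2).
Substitute into the plane: n·(P + μn) = -11 gives -47 + 9μ = -11, so μ = 4.
Foot = (−9, 7, 12) + 4·(1, −2, −2) = (−5, −1, 4).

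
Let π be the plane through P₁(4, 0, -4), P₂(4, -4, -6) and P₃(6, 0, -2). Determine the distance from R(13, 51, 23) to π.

P₁P₂ = (0, -4, -2) and P₁P₃ = (2, 0, 2), so a normal is n = P₁P₂ × P₁P₃ = (-8, -4, 8).
d = |(-8)·13 + (-4)·51 + 8·23 − (-64)| / √(64 + 16 + 64) = |-60| / 12 = 5.

5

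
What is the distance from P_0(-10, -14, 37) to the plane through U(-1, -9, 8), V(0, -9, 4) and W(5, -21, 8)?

17√21/21

UV = (1, 0, -4) and UW = (6, -12, 0), so a normal is n = UV × UW = (-48, -24, -12).
n = (-48, -24, -12); n·P − 168 = 204; |n| = 12√21; distance = 204/(12√21) = 17√21/21.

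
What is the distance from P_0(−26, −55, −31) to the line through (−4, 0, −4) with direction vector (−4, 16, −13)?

Direction vector d = (−4, 16, −13).
AP = (−22, −55, −27); AP·d = -441, |AP|² = 4238, |d|² = 441.
distance² = |AP|² − (AP·d)²/|d|² = 4238 − 194481/441 = 3797, so the distance is √3797.

√3797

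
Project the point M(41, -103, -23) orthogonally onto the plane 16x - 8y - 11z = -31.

n = (16, -8, -11), |n|² = 441, and n·M − (-31) = 1764.
t = 1764/441 = 4, so the foot is M − t·n = (41, -103, -23) − 4·(16, -8, -11) = (-23, -71, 21).

(-23, -71, 21)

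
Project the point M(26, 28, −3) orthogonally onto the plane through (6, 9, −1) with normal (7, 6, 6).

(12, 16, -15)

n = (7, 6, 6), |n|² = 121, and n·M − 90 = 242.
t = 242/121 = 2, so the foot is M − t·n = (26, 28, −3) − 2·(7, 6, 6) = (12, 16, −15).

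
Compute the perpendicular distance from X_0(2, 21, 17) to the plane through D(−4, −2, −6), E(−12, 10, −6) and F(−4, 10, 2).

DE = (−8, 12, 0) and DF = (0, 12, 8), so a normal is n = DE × DF = (96, 64, −96).
d = |96·2 + 64·21 + (-96)·17 − 64| / √(9216 + 4096 + 9216) = |-160| / (32√22) = 5/√22.

5√22/22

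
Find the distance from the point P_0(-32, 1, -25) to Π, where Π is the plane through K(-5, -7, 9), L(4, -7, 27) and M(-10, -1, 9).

KL = (9, 0, 18) and KM = (-5, 6, 0), so a normal is n = KL × KM = (-108, -90, 54).
d = |(-108)·(-32) + (-90)·1 + 54·(-25) − 1656| / √(11664 + 8100 + 2916) = |360| / (18√70) = 2√70/7.

2√70/7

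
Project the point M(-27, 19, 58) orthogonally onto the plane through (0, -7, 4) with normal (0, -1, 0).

n = (0, -1, 0), |n|² = 1, and n·M − 7 = -26.
t = -26/1 = -26, so the foot is M − t·n = (-27, 19, 58) − (-26)·(0, -1, 0) = (-27, -7, 58).

(-27, -7, 58)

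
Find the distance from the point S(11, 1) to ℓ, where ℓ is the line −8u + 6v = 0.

d = |(-8)·11 + 6·1 − 0| / √(64 + 36) = |-82|/10 = 41/5.

41/5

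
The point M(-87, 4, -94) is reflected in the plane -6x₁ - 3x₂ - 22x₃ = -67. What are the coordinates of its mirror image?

(-27, 34, 126)

n = (-6, -3, -22), |n|² = 529, n·M − (-67) = 2645, so t = 2645/529 = 5.
Foot F = M − 5·n = (-57, 19, 16); the reflection is 2F − M = (-27, 34, 126).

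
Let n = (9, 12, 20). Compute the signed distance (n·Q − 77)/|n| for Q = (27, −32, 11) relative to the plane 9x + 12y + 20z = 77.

n·Q − 77 = 2.
|n| = 25, so the signed distance is 2/25.

2/25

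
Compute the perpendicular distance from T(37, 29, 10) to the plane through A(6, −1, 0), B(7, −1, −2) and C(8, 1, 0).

4

AB = (1, 0, −2) and AC = (2, 2, 0), so a normal is n = AB × AC = (4, −4, 2).
Then n·(37, 29, 10) − 28 = 24.
|n| = √(16 + 16 + 4) = 6, so the distance is |24|/6 = 4.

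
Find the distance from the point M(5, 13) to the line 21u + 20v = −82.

447/29

The normal to the line is n = (21, 20) with |n| = 29.
|n·M − (-82)| = |365 − (-82)| = 447, so the distance is 447/29.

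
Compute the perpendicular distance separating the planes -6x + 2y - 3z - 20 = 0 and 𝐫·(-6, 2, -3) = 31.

11/7

Both planes have normal n = (-6, 2, -3), |n| = 7. Any point on the first plane is at distance |31 − 20|/|n| = 11/7 from the second.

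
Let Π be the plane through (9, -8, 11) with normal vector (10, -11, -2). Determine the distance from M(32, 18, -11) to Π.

4/5

The plane has equation n·(r − (9, -8, 11)) = 0, i.e. n·r = 156.
Then n·(32, 18, -11) - 156 = -12.
|n| = √(100 + 121 + 4) = 15, so the distance is |-12|/15 = 4/5.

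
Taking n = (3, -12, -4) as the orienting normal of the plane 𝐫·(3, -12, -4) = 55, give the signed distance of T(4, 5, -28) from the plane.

n·T − 55 = 9.
|n| = 13, so the signed distance is 9/13.

9/13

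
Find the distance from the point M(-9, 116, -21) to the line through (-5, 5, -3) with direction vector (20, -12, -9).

3√1129

Direction vector d = (20, -12, -9).
AP = (-4, 111, -18); AP·d = -1250, |AP|² = 12661, |d|² = 625.
distance² = |AP|² − (AP·d)²/|d|² = 12661 − 1562500/625 = 10161, so the distance is 3√1129.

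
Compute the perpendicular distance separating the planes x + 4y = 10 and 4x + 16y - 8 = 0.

Divide the second equation by 4 to match normals: x + 4y = 2.
With common normal n = (1, 4, 0) (|n| = √17), the distance is |10 − 2|/|n| = 8/√17.

8/√17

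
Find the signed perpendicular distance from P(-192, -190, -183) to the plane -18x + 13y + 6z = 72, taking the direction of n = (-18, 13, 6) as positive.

-8

n·P − 72 = -184.
|n| = 23, so the signed distance is -184/23 = -8.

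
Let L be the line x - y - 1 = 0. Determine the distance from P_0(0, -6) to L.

5√2/2

d = |1·0 + (-1)·(-6) − 1| / √(1 + 1) = |5|/√2 = 5/√2.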